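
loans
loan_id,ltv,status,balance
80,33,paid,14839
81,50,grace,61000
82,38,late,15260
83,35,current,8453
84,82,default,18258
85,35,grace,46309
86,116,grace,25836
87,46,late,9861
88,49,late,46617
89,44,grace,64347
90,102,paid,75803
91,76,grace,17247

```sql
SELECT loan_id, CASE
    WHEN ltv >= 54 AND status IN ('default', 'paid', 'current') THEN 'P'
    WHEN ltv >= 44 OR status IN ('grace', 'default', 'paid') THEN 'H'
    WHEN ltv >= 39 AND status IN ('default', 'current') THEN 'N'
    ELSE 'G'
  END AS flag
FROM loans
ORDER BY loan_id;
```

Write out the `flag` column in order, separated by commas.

H, H, G, G, P, H, H, H, H, H, P, H

loan_id=80: ltv >= 44 OR status IN ('grace', 'default', 'paid') → H
loan_id=81: ltv >= 44 OR status IN ('grace', 'default', 'paid') → H
loan_id=82: ELSE → G
loan_id=83: ELSE → G
loan_id=84: ltv >= 54 AND status IN ('default', 'paid', 'current') → P
loan_id=85: ltv >= 44 OR status IN ('grace', 'default', 'paid') → H
loan_id=86: ltv >= 44 OR status IN ('grace', 'default', 'paid') → H
loan_id=87: ltv >= 44 OR status IN ('grace', 'default', 'paid') → H
loan_id=88: ltv >= 44 OR status IN ('grace', 'default', 'paid') → H
loan_id=89: ltv >= 44 OR status IN ('grace', 'default', 'paid') → H
loan_id=90: ltv >= 54 AND status IN ('default', 'paid', 'current') → P
loan_id=91: ltv >= 44 OR status IN ('grace', 'default', 'paid') → H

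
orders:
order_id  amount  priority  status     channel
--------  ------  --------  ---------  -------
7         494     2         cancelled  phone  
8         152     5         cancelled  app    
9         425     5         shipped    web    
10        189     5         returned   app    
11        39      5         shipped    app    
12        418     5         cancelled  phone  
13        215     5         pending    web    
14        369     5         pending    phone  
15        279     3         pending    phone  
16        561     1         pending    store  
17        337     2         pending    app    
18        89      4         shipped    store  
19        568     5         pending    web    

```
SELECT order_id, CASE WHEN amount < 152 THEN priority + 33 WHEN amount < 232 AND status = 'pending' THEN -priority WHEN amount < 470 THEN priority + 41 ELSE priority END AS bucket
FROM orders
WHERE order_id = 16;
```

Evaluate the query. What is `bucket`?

1

order_id = 16: amount=561, priority=1, status=pending, channel=store.
amount < 152 → false
amount < 232 AND status = 'pending' → false
amount < 470 → false
No prior WHEN matched → ELSE → 1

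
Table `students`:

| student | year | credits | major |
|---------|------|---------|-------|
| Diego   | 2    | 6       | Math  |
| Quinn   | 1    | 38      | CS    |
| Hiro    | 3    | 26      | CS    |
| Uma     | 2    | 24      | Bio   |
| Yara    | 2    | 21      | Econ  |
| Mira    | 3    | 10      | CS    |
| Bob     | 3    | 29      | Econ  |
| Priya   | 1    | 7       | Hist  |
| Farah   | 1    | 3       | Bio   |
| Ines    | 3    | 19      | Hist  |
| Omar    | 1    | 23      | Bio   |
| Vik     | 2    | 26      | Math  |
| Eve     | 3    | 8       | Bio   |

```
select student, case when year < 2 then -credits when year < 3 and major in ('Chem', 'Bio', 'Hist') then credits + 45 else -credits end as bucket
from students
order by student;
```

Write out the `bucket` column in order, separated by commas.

student=Bob: ELSE → -29
student=Diego: ELSE → -6
student=Eve: ELSE → -8
student=Farah: year < 2 → -3
student=Hiro: ELSE → -26
student=Ines: ELSE → -19
student=Mira: ELSE → -10
student=Omar: year < 2 → -23
student=Priya: year < 2 → -7
student=Quinn: year < 2 → -38
student=Uma: year < 3 and major in ('Chem', 'Bio', 'Hist') → 69
student=Vik: ELSE → -26
student=Yara: ELSE → -21

-29, -6, -8, -3, -26, -19, -10, -23, -7, -38, 69, -26, -21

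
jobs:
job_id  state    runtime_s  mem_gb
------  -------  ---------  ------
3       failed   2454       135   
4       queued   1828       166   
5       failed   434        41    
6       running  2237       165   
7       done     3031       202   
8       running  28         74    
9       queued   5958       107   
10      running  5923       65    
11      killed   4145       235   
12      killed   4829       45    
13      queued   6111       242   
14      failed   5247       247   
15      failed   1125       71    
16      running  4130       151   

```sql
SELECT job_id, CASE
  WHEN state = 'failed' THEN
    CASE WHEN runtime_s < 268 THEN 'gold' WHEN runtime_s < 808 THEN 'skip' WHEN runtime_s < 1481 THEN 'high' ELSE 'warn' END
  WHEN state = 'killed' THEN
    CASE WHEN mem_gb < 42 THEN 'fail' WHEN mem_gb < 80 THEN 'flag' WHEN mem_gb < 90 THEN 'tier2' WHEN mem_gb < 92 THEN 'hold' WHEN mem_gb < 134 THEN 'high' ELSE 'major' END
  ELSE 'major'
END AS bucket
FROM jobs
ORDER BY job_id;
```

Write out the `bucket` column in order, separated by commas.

job_id=3: state='failed' → inner[ELSE] → warn
job_id=4: state='queued' → outer ELSE → major
job_id=5: state='failed' → inner[runtime_s < 808] → skip
job_id=6: state='running' → outer ELSE → major
job_id=7: state='done' → outer ELSE → major
job_id=8: state='running' → outer ELSE → major
job_id=9: state='queued' → outer ELSE → major
job_id=10: state='running' → outer ELSE → major
job_id=11: state='killed' → inner[ELSE] → major
job_id=12: state='killed' → inner[mem_gb < 80] → flag
job_id=13: state='queued' → outer ELSE → major
job_id=14: state='failed' → inner[ELSE] → warn
job_id=15: state='failed' → inner[runtime_s < 1481] → high
job_id=16: state='running' → outer ELSE → major

warn, major, skip, major, major, major, major, major, major, flag, major, warn, high, major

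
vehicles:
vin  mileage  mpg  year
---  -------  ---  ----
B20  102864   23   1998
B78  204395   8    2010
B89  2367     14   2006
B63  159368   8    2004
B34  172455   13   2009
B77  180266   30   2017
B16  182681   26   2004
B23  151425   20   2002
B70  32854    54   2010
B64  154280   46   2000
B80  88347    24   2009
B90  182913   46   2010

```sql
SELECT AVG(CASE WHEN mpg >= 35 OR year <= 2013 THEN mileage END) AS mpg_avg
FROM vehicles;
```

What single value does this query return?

130359

vin=B20: ✓ → 102864
vin=B78: ✓ → 204395
vin=B89: ✓ → 2367
vin=B63: ✓ → 159368
vin=B34: ✓ → 172455
vin=B77: ✗
vin=B16: ✓ → 182681
vin=B23: ✓ → 151425
vin=B70: ✓ → 32854
vin=B64: ✓ → 154280
vin=B80: ✓ → 88347
vin=B90: ✓ → 182913
mpg_avg = (102864 + 204395 + 2367 + 159368 + 172455 + 182681 + 151425 + 32854 + 154280 + 88347 + 182913) / 11 = 130359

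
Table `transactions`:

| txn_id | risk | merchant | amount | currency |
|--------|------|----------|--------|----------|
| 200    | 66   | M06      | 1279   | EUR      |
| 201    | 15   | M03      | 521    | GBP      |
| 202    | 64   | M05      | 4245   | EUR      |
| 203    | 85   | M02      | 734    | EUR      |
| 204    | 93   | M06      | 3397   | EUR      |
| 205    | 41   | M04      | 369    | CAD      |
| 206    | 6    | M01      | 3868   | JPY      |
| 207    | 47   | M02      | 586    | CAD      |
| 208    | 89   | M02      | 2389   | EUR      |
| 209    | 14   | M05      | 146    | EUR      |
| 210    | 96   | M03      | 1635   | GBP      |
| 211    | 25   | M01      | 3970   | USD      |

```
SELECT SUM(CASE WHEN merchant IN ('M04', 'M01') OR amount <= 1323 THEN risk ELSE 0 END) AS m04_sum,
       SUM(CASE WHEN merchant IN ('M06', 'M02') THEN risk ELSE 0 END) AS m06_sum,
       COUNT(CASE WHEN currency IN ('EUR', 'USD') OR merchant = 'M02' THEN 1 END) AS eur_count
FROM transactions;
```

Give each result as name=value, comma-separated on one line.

m04_sum=299, m06_sum=380, eur_count=8

[m04_sum: merchant IN ('M04', 'M01') OR amount <= 1323]
txn_id=200: ✓ → 66
txn_id=201: ✓ → 15
txn_id=202: ✗
txn_id=203: ✓ → 85
txn_id=204: ✗
txn_id=205: ✓ → 41
txn_id=206: ✓ → 6
txn_id=207: ✓ → 47
txn_id=208: ✗
txn_id=209: ✓ → 14
txn_id=210: ✗
txn_id=211: ✓ → 25
m04_sum = 66 + 15 + 85 + 41 + 6 + 47 + 14 + 25 = 299
—
[m06_sum: merchant IN ('M06', 'M02')]
txn_id=200: ✓ → 66
txn_id=201: ✗
txn_id=202: ✗
txn_id=203: ✓ → 85
txn_id=204: ✓ → 93
txn_id=205: ✗
txn_id=206: ✗
txn_id=207: ✓ → 47
txn_id=208: ✓ → 89
txn_id=209: ✗
txn_id=210: ✗
txn_id=211: ✗
m06_sum = 66 + 85 + 93 + 47 + 89 = 380
—
[eur_count: currency IN ('EUR', 'USD') OR merchant = 'M02']
txn_id=200: ✓ → 1
txn_id=201: ✗
txn_id=202: ✓ → 1
txn_id=203: ✓ → 1
txn_id=204: ✓ → 1
txn_id=205: ✗
txn_id=206: ✗
txn_id=207: ✓ → 1
txn_id=208: ✓ → 1
txn_id=209: ✓ → 1
txn_id=210: ✗
txn_id=211: ✓ → 1
eur_count = COUNT(1, 1, 1, 1, 1, 1, 1, 1) = 8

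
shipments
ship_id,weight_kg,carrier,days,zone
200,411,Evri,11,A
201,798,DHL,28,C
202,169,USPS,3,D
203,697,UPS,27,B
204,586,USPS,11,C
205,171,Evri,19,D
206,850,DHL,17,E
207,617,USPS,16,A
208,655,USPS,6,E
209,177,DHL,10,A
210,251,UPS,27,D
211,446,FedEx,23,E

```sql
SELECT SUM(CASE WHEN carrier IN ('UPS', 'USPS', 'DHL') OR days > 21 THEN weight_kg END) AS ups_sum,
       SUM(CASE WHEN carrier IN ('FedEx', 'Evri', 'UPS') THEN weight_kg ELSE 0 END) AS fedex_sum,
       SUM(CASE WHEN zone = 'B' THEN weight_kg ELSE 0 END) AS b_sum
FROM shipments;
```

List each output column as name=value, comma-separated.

ups_sum=5246, fedex_sum=1976, b_sum=697

[ups_sum: carrier IN ('UPS', 'USPS', 'DHL') OR days > 21]
ship_id=200: ✗
ship_id=201: ✓ → 798
ship_id=202: ✓ → 169
ship_id=203: ✓ → 697
ship_id=204: ✓ → 586
ship_id=205: ✗
ship_id=206: ✓ → 850
ship_id=207: ✓ → 617
ship_id=208: ✓ → 655
ship_id=209: ✓ → 177
ship_id=210: ✓ → 251
ship_id=211: ✓ → 446
ups_sum = 798 + 169 + 697 + 586 + 850 + 617 + 655 + 177 + 251 + 446 = 5246
—
[fedex_sum: carrier IN ('FedEx', 'Evri', 'UPS')]
ship_id=200: ✓ → 411
ship_id=201: ✗
ship_id=202: ✗
ship_id=203: ✓ → 697
ship_id=204: ✗
ship_id=205: ✓ → 171
ship_id=206: ✗
ship_id=207: ✗
ship_id=208: ✗
ship_id=209: ✗
ship_id=210: ✓ → 251
ship_id=211: ✓ → 446
fedex_sum = 411 + 697 + 171 + 251 + 446 = 1976
—
[b_sum: zone = 'B']
ship_id=200: ✗
ship_id=201: ✗
ship_id=202: ✗
ship_id=203: ✓ → 697
ship_id=204: ✗
ship_id=205: ✗
ship_id=206: ✗
ship_id=207: ✗
ship_id=208: ✗
ship_id=209: ✗
ship_id=210: ✗
ship_id=211: ✗
b_sum = 697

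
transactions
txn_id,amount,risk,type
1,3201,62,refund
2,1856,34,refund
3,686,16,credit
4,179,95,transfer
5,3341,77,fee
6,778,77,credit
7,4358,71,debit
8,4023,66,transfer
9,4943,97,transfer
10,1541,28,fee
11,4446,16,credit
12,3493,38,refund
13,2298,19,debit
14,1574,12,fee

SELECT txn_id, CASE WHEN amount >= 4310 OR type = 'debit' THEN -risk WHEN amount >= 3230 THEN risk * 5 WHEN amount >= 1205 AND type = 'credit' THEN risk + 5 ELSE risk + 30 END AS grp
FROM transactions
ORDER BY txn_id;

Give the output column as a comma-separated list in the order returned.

txn_id=1: ELSE → 92
txn_id=2: ELSE → 64
txn_id=3: ELSE → 46
txn_id=4: ELSE → 125
txn_id=5: amount >= 3230 → 385
txn_id=6: ELSE → 107
txn_id=7: amount >= 4310 OR type = 'debit' → -71
txn_id=8: amount >= 3230 → 330
txn_id=9: amount >= 4310 OR type = 'debit' → -97
txn_id=10: ELSE → 58
txn_id=11: amount >= 4310 OR type = 'debit' → -16
txn_id=12: amount >= 3230 → 190
txn_id=13: amount >= 4310 OR type = 'debit' → -19
txn_id=14: ELSE → 42

92, 64, 46, 125, 385, 107, -71, 330, -97, 58, -16, 190, -19, 42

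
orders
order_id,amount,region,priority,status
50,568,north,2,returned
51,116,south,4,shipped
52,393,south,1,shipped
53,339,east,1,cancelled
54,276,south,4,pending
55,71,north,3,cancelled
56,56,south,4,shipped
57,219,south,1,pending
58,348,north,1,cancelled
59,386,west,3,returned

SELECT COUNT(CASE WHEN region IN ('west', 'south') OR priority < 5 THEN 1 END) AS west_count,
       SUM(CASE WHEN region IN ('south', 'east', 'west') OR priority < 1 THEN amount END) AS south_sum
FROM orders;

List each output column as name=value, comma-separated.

west_count=10, south_sum=1785

[west_count: region IN ('west', 'south') OR priority < 5]
order_id=50: ✓ → 1
order_id=51: ✓ → 1
order_id=52: ✓ → 1
order_id=53: ✓ → 1
order_id=54: ✓ → 1
order_id=55: ✓ → 1
order_id=56: ✓ → 1
order_id=57: ✓ → 1
order_id=58: ✓ → 1
order_id=59: ✓ → 1
west_count = COUNT(1, 1, 1, 1, 1, 1, 1, 1, 1, 1) = 10
—
[south_sum: region IN ('south', 'east', 'west') OR priority < 1]
order_id=50: ✗
order_id=51: ✓ → 116
order_id=52: ✓ → 393
order_id=53: ✓ → 339
order_id=54: ✓ → 276
order_id=55: ✗
order_id=56: ✓ → 56
order_id=57: ✓ → 219
order_id=58: ✗
order_id=59: ✓ → 386
south_sum = 116 + 393 + 339 + 276 + 56 + 219 + 386 = 1785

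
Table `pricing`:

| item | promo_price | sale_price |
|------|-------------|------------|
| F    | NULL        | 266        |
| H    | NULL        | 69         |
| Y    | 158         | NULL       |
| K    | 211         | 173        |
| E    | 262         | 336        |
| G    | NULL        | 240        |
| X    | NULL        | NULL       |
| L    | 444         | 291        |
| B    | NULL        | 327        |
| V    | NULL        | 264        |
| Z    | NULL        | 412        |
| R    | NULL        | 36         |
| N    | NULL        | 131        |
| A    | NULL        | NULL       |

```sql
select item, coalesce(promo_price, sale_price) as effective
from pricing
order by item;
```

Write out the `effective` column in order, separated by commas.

item=A: promo_price=NULL, sale_price=NULL (all NULL) → NULL
item=B: promo_price=NULL, sale_price=327 → 327
item=E: promo_price=262 → 262
item=F: promo_price=NULL, sale_price=266 → 266
item=G: promo_price=NULL, sale_price=240 → 240
item=H: promo_price=NULL, sale_price=69 → 69
item=K: promo_price=211 → 211
item=L: promo_price=444 → 444
item=N: promo_price=NULL, sale_price=131 → 131
item=R: promo_price=NULL, sale_price=36 → 36
item=V: promo_price=NULL, sale_price=264 → 264
item=X: promo_price=NULL, sale_price=NULL (all NULL) → NULL
item=Y: promo_price=158 → 158
item=Z: promo_price=NULL, sale_price=412 → 412

NULL, 327, 262, 266, 240, 69, 211, 444, 131, 36, 264, NULL, 158, 412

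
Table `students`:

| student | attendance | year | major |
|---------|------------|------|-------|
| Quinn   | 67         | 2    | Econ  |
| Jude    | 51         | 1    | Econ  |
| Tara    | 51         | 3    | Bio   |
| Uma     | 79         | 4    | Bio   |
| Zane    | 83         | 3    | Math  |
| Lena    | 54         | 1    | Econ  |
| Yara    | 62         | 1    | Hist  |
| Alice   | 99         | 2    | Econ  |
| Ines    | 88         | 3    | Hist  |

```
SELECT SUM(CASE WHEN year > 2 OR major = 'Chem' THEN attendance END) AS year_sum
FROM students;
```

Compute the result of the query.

301

student=Quinn: ✗
student=Jude: ✗
student=Tara: ✓ → 51
student=Uma: ✓ → 79
student=Zane: ✓ → 83
student=Lena: ✗
student=Yara: ✗
student=Alice: ✗
student=Ines: ✓ → 88
year_sum = 51 + 79 + 83 + 88 = 301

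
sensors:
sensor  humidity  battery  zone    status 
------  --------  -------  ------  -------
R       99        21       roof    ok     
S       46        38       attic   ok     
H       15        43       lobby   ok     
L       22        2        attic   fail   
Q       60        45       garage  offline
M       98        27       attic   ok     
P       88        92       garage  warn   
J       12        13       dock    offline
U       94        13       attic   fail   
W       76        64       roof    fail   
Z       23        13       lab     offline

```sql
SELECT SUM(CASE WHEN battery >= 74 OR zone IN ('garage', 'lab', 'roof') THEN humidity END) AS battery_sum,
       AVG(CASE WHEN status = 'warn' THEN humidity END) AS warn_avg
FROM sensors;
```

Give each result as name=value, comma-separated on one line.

[battery_sum: battery >= 74 OR zone IN ('garage', 'lab', 'roof')]
sensor=R: ✓ → 99
sensor=S: ✗
sensor=H: ✗
sensor=L: ✗
sensor=Q: ✓ → 60
sensor=M: ✗
sensor=P: ✓ → 88
sensor=J: ✗
sensor=U: ✗
sensor=W: ✓ → 76
sensor=Z: ✓ → 23
battery_sum = 99 + 60 + 88 + 76 + 23 = 346
—
[warn_avg: status = 'warn']
sensor=R: ✗
sensor=S: ✗
sensor=H: ✗
sensor=L: ✗
sensor=Q: ✗
sensor=M: ✗
sensor=P: ✓ → 88
sensor=J: ✗
sensor=U: ✗
sensor=W: ✗
sensor=Z: ✗
warn_avg = 88

battery_sum=346, warn_avg=88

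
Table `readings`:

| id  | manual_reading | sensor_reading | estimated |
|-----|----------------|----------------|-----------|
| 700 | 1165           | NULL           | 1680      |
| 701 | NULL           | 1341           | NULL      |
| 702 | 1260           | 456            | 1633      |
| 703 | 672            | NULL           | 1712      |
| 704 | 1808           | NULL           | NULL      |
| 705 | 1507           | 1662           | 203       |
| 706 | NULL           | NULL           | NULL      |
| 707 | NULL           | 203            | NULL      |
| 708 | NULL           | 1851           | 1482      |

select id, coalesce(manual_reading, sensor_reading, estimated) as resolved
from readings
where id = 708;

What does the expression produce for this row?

1851

id = 708: manual_reading=NULL, sensor_reading=1851, estimated=1482.
manual_reading=NULL, sensor_reading=1851 → 1851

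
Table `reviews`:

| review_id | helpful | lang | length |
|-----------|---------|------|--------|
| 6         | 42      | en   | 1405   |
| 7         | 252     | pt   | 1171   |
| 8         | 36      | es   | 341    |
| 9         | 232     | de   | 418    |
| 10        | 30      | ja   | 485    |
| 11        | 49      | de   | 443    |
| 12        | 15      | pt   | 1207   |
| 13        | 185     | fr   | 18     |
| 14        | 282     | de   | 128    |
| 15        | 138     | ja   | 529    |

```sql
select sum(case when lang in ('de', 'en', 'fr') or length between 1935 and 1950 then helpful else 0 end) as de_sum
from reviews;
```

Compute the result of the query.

790

review_id=6: ✓ → 42
review_id=7: ✗
review_id=8: ✗
review_id=9: ✓ → 232
review_id=10: ✗
review_id=11: ✓ → 49
review_id=12: ✗
review_id=13: ✓ → 185
review_id=14: ✓ → 282
review_id=15: ✗
de_sum = 42 + 232 + 49 + 185 + 282 = 790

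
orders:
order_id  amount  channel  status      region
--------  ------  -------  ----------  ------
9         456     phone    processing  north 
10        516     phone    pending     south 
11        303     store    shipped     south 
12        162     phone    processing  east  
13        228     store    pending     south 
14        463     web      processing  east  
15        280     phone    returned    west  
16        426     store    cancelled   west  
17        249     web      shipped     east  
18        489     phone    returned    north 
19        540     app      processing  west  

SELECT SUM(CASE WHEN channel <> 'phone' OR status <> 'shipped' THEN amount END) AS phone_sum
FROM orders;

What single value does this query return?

4112

order_id=9: ✓ → 456
order_id=10: ✓ → 516
order_id=11: ✓ → 303
order_id=12: ✓ → 162
order_id=13: ✓ → 228
order_id=14: ✓ → 463
order_id=15: ✓ → 280
order_id=16: ✓ → 426
order_id=17: ✓ → 249
order_id=18: ✓ → 489
order_id=19: ✓ → 540
phone_sum = 456 + 516 + 303 + 162 + 228 + 463 + 280 + 426 + 249 + 489 + 540 = 4112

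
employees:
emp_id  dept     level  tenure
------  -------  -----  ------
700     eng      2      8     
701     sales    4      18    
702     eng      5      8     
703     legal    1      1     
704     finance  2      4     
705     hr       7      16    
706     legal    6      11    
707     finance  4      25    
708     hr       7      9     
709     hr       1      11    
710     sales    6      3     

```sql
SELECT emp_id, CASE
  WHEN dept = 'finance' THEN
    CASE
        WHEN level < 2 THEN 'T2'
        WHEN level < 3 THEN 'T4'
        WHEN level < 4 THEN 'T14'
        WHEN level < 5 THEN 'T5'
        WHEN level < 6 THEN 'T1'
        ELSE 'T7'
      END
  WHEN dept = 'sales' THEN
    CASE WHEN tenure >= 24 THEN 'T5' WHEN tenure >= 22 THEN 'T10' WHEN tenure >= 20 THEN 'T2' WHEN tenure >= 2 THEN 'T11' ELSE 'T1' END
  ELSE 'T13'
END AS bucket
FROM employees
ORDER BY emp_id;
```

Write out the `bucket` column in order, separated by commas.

T13, T11, T13, T13, T4, T13, T13, T5, T13, T13, T11

emp_id=700: dept='eng' → outer ELSE → T13
emp_id=701: dept='sales' → inner[tenure >= 2] → T11
emp_id=702: dept='eng' → outer ELSE → T13
emp_id=703: dept='legal' → outer ELSE → T13
emp_id=704: dept='finance' → inner[level < 3] → T4
emp_id=705: dept='hr' → outer ELSE → T13
emp_id=706: dept='legal' → outer ELSE → T13
emp_id=707: dept='finance' → inner[level < 5] → T5
emp_id=708: dept='hr' → outer ELSE → T13
emp_id=709: dept='hr' → outer ELSE → T13
emp_id=710: dept='sales' → inner[tenure >= 2] → T11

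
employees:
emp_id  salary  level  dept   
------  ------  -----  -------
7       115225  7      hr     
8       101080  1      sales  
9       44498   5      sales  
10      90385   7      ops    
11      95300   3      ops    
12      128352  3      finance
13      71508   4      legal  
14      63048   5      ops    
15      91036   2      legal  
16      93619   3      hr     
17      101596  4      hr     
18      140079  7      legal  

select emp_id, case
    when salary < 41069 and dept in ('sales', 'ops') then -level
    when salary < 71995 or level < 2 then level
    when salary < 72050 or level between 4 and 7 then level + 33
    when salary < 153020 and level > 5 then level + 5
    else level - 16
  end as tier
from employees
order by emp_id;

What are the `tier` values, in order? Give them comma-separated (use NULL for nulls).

40, 1, 5, 40, -13, -13, 4, 5, -14, -13, 37, 40

emp_id=7: salary < 72050 or level between 4 and 7 → 40
emp_id=8: salary < 71995 or level < 2 → 1
emp_id=9: salary < 71995 or level < 2 → 5
emp_id=10: salary < 72050 or level between 4 and 7 → 40
emp_id=11: ELSE → -13
emp_id=12: ELSE → -13
emp_id=13: salary < 71995 or level < 2 → 4
emp_id=14: salary < 71995 or level < 2 → 5
emp_id=15: ELSE → -14
emp_id=16: ELSE → -13
emp_id=17: salary < 72050 or level between 4 and 7 → 37
emp_id=18: salary < 72050 or level between 4 and 7 → 40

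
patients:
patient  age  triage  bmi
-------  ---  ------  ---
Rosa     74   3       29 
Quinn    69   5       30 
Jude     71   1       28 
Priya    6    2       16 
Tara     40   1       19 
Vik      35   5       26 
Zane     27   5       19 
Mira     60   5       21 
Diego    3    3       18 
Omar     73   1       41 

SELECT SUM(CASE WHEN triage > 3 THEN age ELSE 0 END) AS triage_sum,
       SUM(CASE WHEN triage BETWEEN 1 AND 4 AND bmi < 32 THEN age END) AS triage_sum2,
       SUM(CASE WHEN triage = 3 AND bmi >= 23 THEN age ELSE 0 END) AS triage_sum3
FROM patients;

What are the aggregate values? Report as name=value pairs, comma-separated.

triage_sum=191, triage_sum2=194, triage_sum3=74

[triage_sum: triage > 3]
patient=Rosa: ✗
patient=Quinn: ✓ → 69
patient=Jude: ✗
patient=Priya: ✗
patient=Tara: ✗
patient=Vik: ✓ → 35
patient=Zane: ✓ → 27
patient=Mira: ✓ → 60
patient=Diego: ✗
patient=Omar: ✗
triage_sum = 69 + 35 + 27 + 60 = 191
—
[triage_sum2: triage BETWEEN 1 AND 4 AND bmi < 32]
patient=Rosa: ✓ → 74
patient=Quinn: ✗
patient=Jude: ✓ → 71
patient=Priya: ✓ → 6
patient=Tara: ✓ → 40
patient=Vik: ✗
patient=Zane: ✗
patient=Mira: ✗
patient=Diego: ✓ → 3
patient=Omar: ✗
triage_sum2 = 74 + 71 + 6 + 40 + 3 = 194
—
[triage_sum3: triage = 3 AND bmi >= 23]
patient=Rosa: ✓ → 74
patient=Quinn: ✗
patient=Jude: ✗
patient=Priya: ✗
patient=Tara: ✗
patient=Vik: ✗
patient=Zane: ✗
patient=Mira: ✗
patient=Diego: ✗
patient=Omar: ✗
triage_sum3 = 74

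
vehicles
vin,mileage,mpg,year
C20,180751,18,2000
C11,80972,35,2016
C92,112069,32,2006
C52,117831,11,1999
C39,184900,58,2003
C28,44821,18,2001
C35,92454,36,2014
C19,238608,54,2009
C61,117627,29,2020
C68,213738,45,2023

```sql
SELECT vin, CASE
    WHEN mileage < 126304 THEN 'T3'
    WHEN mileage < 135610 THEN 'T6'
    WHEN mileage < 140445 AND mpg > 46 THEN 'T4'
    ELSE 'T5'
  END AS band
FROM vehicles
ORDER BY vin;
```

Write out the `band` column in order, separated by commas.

vin=C11: mileage < 126304 → T3
vin=C19: ELSE → T5
vin=C20: ELSE → T5
vin=C28: mileage < 126304 → T3
vin=C35: mileage < 126304 → T3
vin=C39: ELSE → T5
vin=C52: mileage < 126304 → T3
vin=C61: mileage < 126304 → T3
vin=C68: ELSE → T5
vin=C92: mileage < 126304 → T3

T3, T5, T5, T3, T3, T5, T3, T3, T5, T3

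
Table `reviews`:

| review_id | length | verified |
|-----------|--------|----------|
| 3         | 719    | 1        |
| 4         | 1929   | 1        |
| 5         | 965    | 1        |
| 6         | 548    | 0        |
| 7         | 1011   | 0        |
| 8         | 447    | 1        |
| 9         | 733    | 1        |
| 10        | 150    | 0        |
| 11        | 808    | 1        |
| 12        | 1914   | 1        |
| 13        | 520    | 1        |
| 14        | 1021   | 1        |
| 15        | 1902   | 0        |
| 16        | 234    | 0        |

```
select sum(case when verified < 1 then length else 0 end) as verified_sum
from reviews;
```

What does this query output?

review_id=3: ✗
review_id=4: ✗
review_id=5: ✗
review_id=6: ✓ → 548
review_id=7: ✓ → 1011
review_id=8: ✗
review_id=9: ✗
review_id=10: ✓ → 150
review_id=11: ✗
review_id=12: ✗
review_id=13: ✗
review_id=14: ✗
review_id=15: ✓ → 1902
review_id=16: ✓ → 234
verified_sum = 548 + 1011 + 150 + 1902 + 234 = 3845

3845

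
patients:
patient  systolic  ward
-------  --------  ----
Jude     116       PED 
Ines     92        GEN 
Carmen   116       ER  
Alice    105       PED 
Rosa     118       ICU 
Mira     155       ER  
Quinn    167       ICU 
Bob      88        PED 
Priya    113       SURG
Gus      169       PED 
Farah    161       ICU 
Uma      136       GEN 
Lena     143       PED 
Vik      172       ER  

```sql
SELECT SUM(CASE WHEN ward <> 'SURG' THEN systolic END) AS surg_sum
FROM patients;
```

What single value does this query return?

1738

patient=Jude: ✓ → 116
patient=Ines: ✓ → 92
patient=Carmen: ✓ → 116
patient=Alice: ✓ → 105
patient=Rosa: ✓ → 118
patient=Mira: ✓ → 155
patient=Quinn: ✓ → 167
patient=Bob: ✓ → 88
patient=Priya: ✗
patient=Gus: ✓ → 169
patient=Farah: ✓ → 161
patient=Uma: ✓ → 136
patient=Lena: ✓ → 143
patient=Vik: ✓ → 172
surg_sum = 116 + 92 + 116 + 105 + 118 + 155 + 167 + 88 + 169 + 161 + 136 + 143 + 172 = 1738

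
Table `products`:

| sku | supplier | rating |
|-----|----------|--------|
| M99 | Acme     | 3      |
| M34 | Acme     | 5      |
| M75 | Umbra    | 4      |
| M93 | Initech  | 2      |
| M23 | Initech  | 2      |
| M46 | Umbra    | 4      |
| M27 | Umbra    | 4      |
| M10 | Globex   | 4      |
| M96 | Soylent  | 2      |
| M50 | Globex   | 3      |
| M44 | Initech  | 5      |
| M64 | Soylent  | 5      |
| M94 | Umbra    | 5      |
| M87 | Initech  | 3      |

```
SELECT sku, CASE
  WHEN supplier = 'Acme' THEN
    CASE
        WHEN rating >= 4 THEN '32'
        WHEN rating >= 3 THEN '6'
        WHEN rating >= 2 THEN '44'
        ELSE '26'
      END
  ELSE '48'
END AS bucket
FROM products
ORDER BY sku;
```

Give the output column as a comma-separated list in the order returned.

sku=M10: supplier='Globex' → outer ELSE → 48
sku=M23: supplier='Initech' → outer ELSE → 48
sku=M27: supplier='Umbra' → outer ELSE → 48
sku=M34: supplier='Acme' → inner[rating >= 4] → 32
sku=M44: supplier='Initech' → outer ELSE → 48
sku=M46: supplier='Umbra' → outer ELSE → 48
sku=M50: supplier='Globex' → outer ELSE → 48
sku=M64: supplier='Soylent' → outer ELSE → 48
sku=M75: supplier='Umbra' → outer ELSE → 48
sku=M87: supplier='Initech' → outer ELSE → 48
sku=M93: supplier='Initech' → outer ELSE → 48
sku=M94: supplier='Umbra' → outer ELSE → 48
sku=M96: supplier='Soylent' → outer ELSE → 48
sku=M99: supplier='Acme' → inner[rating >= 3] → 6

48, 48, 48, 32, 48, 48, 48, 48, 48, 48, 48, 48, 48, 6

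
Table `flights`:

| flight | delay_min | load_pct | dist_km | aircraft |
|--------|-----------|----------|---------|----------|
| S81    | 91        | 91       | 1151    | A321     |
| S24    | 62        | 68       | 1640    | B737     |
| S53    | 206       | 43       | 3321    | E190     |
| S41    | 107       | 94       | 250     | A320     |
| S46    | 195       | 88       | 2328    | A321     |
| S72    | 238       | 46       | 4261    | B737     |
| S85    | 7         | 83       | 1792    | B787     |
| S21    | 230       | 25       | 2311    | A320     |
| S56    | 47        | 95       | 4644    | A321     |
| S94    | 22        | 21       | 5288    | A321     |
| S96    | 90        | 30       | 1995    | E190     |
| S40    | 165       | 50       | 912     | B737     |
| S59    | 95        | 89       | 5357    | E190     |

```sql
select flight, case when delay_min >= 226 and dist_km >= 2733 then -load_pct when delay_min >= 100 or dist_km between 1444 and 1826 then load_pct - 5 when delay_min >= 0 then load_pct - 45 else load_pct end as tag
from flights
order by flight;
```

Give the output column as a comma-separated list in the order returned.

20, 63, 45, 89, 83, 38, 50, 44, -46, 46, 78, -24, -15

flight=S21: delay_min >= 100 or dist_km between 1444 and 1826 → 20
flight=S24: delay_min >= 100 or dist_km between 1444 and 1826 → 63
flight=S40: delay_min >= 100 or dist_km between 1444 and 1826 → 45
flight=S41: delay_min >= 100 or dist_km between 1444 and 1826 → 89
flight=S46: delay_min >= 100 or dist_km between 1444 and 1826 → 83
flight=S53: delay_min >= 100 or dist_km between 1444 and 1826 → 38
flight=S56: delay_min >= 0 → 50
flight=S59: delay_min >= 0 → 44
flight=S72: delay_min >= 226 and dist_km >= 2733 → -46
flight=S81: delay_min >= 0 → 46
flight=S85: delay_min >= 100 or dist_km between 1444 and 1826 → 78
flight=S94: delay_min >= 0 → -24
flight=S96: delay_min >= 0 → -15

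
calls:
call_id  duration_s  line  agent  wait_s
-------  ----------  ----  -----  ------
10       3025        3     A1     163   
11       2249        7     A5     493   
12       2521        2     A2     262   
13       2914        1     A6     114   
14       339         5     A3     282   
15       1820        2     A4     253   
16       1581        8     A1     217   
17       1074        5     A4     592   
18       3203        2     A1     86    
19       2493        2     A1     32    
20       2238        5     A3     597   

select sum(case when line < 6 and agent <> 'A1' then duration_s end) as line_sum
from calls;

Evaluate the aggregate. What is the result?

10906

call_id=10: ✗
call_id=11: ✗
call_id=12: ✓ → 2521
call_id=13: ✓ → 2914
call_id=14: ✓ → 339
call_id=15: ✓ → 1820
call_id=16: ✗
call_id=17: ✓ → 1074
call_id=18: ✗
call_id=19: ✗
call_id=20: ✓ → 2238
line_sum = 2521 + 2914 + 339 + 1820 + 1074 + 2238 = 10906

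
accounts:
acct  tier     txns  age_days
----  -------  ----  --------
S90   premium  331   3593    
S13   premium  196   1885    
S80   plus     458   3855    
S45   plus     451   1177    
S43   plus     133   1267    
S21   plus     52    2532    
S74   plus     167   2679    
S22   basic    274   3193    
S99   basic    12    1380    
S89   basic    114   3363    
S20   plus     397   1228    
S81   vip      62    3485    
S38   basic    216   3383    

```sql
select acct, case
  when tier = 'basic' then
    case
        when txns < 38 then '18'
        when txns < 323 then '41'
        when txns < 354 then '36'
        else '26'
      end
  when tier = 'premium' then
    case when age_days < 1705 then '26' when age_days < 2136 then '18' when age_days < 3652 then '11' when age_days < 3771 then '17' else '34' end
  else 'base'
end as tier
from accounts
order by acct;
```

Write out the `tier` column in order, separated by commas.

acct=S13: tier='premium' → inner[age_days < 2136] → 18
acct=S20: tier='plus' → outer ELSE → base
acct=S21: tier='plus' → outer ELSE → base
acct=S22: tier='basic' → inner[txns < 323] → 41
acct=S38: tier='basic' → inner[txns < 323] → 41
acct=S43: tier='plus' → outer ELSE → base
acct=S45: tier='plus' → outer ELSE → base
acct=S74: tier='plus' → outer ELSE → base
acct=S80: tier='plus' → outer ELSE → base
acct=S81: tier='vip' → outer ELSE → base
acct=S89: tier='basic' → inner[txns < 323] → 41
acct=S90: tier='premium' → inner[age_days < 3652] → 11
acct=S99: tier='basic' → inner[txns < 38] → 18

18, base, base, 41, 41, base, base, base, base, base, 41, 11, 18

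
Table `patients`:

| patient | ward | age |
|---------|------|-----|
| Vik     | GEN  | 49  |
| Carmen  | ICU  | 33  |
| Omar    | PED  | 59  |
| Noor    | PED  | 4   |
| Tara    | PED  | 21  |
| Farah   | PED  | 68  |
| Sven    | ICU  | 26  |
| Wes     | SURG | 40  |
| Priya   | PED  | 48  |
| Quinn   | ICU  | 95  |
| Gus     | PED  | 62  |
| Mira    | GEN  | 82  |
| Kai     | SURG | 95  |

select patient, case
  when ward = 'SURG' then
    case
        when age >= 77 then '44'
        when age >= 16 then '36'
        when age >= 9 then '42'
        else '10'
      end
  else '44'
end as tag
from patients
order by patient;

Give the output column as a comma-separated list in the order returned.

44, 44, 44, 44, 44, 44, 44, 44, 44, 44, 44, 44, 36

patient=Carmen: ward='ICU' → outer ELSE → 44
patient=Farah: ward='PED' → outer ELSE → 44
patient=Gus: ward='PED' → outer ELSE → 44
patient=Kai: ward='SURG' → inner[age >= 77] → 44
patient=Mira: ward='GEN' → outer ELSE → 44
patient=Noor: ward='PED' → outer ELSE → 44
patient=Omar: ward='PED' → outer ELSE → 44
patient=Priya: ward='PED' → outer ELSE → 44
patient=Quinn: ward='ICU' → outer ELSE → 44
patient=Sven: ward='ICU' → outer ELSE → 44
patient=Tara: ward='PED' → outer ELSE → 44
patient=Vik: ward='GEN' → outer ELSE → 44
patient=Wes: ward='SURG' → inner[age >= 16] → 36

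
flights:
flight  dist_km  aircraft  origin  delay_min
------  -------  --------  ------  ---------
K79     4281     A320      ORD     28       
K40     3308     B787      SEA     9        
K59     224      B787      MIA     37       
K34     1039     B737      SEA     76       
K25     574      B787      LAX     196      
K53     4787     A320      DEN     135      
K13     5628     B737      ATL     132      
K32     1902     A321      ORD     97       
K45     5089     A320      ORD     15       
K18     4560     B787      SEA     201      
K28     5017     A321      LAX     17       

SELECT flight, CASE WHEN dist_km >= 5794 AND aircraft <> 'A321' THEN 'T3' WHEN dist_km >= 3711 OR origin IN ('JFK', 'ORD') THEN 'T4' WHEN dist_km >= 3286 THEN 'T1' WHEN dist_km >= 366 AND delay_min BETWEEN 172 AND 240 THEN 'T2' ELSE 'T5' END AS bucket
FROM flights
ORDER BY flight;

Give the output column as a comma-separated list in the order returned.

flight=K13: dist_km >= 3711 OR origin IN ('JFK', 'ORD') → T4
flight=K18: dist_km >= 3711 OR origin IN ('JFK', 'ORD') → T4
flight=K25: dist_km >= 366 AND delay_min BETWEEN 172 AND 240 → T2
flight=K28: dist_km >= 3711 OR origin IN ('JFK', 'ORD') → T4
flight=K32: dist_km >= 3711 OR origin IN ('JFK', 'ORD') → T4
flight=K34: ELSE → T5
flight=K40: dist_km >= 3286 → T1
flight=K45: dist_km >= 3711 OR origin IN ('JFK', 'ORD') → T4
flight=K53: dist_km >= 3711 OR origin IN ('JFK', 'ORD') → T4
flight=K59: ELSE → T5
flight=K79: dist_km >= 3711 OR origin IN ('JFK', 'ORD') → T4

T4, T4, T2, T4, T4, T5, T1, T4, T4, T5, T4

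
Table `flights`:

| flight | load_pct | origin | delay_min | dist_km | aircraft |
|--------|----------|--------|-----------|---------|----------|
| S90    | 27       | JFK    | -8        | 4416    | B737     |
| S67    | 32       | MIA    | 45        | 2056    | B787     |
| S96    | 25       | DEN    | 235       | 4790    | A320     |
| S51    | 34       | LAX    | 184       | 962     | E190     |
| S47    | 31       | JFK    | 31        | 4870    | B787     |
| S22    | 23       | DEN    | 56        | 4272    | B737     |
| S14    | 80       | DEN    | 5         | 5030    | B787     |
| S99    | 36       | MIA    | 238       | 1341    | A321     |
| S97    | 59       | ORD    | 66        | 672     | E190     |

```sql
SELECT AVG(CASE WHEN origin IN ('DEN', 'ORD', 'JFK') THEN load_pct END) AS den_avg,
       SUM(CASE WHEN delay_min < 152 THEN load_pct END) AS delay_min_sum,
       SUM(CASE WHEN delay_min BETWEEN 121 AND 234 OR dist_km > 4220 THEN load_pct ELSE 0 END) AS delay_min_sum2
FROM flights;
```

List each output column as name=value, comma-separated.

den_avg=40.8333333333, delay_min_sum=252, delay_min_sum2=220

[den_avg: origin IN ('DEN', 'ORD', 'JFK')]
flight=S90: ✓ → 27
flight=S67: ✗
flight=S96: ✓ → 25
flight=S51: ✗
flight=S47: ✓ → 31
flight=S22: ✓ → 23
flight=S14: ✓ → 80
flight=S99: ✗
flight=S97: ✓ → 59
den_avg = (27 + 25 + 31 + 23 + 80 + 59) / 6 = 40.8333333333
—
[delay_min_sum: delay_min < 152]
flight=S90: ✓ → 27
flight=S67: ✓ → 32
flight=S96: ✗
flight=S51: ✗
flight=S47: ✓ → 31
flight=S22: ✓ → 23
flight=S14: ✓ → 80
flight=S99: ✗
flight=S97: ✓ → 59
delay_min_sum = 27 + 32 + 31 + 23 + 80 + 59 = 252
—
[delay_min_sum2: delay_min BETWEEN 121 AND 234 OR dist_km > 4220]
flight=S90: ✓ → 27
flight=S67: ✗
flight=S96: ✓ → 25
flight=S51: ✓ → 34
flight=S47: ✓ → 31
flight=S22: ✓ → 23
flight=S14: ✓ → 80
flight=S99: ✗
flight=S97: ✗
delay_min_sum2 = 27 + 25 + 34 + 31 + 23 + 80 = 220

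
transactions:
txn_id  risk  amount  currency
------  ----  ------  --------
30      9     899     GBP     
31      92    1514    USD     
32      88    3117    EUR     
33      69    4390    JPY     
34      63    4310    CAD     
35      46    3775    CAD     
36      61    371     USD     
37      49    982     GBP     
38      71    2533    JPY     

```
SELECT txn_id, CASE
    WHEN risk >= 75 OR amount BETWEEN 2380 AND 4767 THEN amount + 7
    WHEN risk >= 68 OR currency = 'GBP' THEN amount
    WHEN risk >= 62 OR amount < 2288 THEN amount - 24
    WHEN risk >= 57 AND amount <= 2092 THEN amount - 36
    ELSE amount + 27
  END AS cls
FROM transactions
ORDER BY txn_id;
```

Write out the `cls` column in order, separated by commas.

899, 1521, 3124, 4397, 4317, 3782, 347, 982, 2540

txn_id=30: risk >= 68 OR currency = 'GBP' → 899
txn_id=31: risk >= 75 OR amount BETWEEN 2380 AND 4767 → 1521
txn_id=32: risk >= 75 OR amount BETWEEN 2380 AND 4767 → 3124
txn_id=33: risk >= 75 OR amount BETWEEN 2380 AND 4767 → 4397
txn_id=34: risk >= 75 OR amount BETWEEN 2380 AND 4767 → 4317
txn_id=35: risk >= 75 OR amount BETWEEN 2380 AND 4767 → 3782
txn_id=36: risk >= 62 OR amount < 2288 → 347
txn_id=37: risk >= 68 OR currency = 'GBP' → 982
txn_id=38: risk >= 75 OR amount BETWEEN 2380 AND 4767 → 2540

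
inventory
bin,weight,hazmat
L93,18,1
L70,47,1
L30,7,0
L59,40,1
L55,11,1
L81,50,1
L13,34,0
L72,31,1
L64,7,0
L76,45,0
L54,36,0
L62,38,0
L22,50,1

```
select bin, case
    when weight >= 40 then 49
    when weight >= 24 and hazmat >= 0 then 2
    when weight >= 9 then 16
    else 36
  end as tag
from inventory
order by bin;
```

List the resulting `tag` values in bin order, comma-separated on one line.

bin=L13: weight >= 24 and hazmat >= 0 → 2
bin=L22: weight >= 40 → 49
bin=L30: ELSE → 36
bin=L54: weight >= 24 and hazmat >= 0 → 2
bin=L55: weight >= 9 → 16
bin=L59: weight >= 40 → 49
bin=L62: weight >= 24 and hazmat >= 0 → 2
bin=L64: ELSE → 36
bin=L70: weight >= 40 → 49
bin=L72: weight >= 24 and hazmat >= 0 → 2
bin=L76: weight >= 40 → 49
bin=L81: weight >= 40 → 49
bin=L93: weight >= 9 → 16

2, 49, 36, 2, 16, 49, 2, 36, 49, 2, 49, 49, 16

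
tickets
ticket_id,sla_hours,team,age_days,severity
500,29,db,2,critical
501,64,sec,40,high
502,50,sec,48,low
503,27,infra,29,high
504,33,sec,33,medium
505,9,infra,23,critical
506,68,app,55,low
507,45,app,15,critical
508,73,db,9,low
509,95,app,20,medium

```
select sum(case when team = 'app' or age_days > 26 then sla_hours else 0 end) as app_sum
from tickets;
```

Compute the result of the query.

ticket_id=500: ✗
ticket_id=501: ✓ → 64
ticket_id=502: ✓ → 50
ticket_id=503: ✓ → 27
ticket_id=504: ✓ → 33
ticket_id=505: ✗
ticket_id=506: ✓ → 68
ticket_id=507: ✓ → 45
ticket_id=508: ✗
ticket_id=509: ✓ → 95
app_sum = 64 + 50 + 27 + 33 + 68 + 45 + 95 = 382

382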